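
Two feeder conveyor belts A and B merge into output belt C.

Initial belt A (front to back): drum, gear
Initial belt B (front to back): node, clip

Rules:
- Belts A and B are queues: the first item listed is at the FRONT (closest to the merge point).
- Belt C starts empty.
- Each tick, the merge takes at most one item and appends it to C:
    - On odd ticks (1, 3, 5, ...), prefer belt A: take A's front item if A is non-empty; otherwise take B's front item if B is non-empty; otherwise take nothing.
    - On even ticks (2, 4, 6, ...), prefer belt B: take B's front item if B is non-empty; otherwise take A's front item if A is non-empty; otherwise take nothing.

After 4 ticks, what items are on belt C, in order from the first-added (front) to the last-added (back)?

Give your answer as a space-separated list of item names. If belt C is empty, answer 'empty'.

Answer: drum node gear clip

Derivation:
Tick 1: prefer A, take drum from A; A=[gear] B=[node,clip] C=[drum]
Tick 2: prefer B, take node from B; A=[gear] B=[clip] C=[drum,node]
Tick 3: prefer A, take gear from A; A=[-] B=[clip] C=[drum,node,gear]
Tick 4: prefer B, take clip from B; A=[-] B=[-] C=[drum,node,gear,clip]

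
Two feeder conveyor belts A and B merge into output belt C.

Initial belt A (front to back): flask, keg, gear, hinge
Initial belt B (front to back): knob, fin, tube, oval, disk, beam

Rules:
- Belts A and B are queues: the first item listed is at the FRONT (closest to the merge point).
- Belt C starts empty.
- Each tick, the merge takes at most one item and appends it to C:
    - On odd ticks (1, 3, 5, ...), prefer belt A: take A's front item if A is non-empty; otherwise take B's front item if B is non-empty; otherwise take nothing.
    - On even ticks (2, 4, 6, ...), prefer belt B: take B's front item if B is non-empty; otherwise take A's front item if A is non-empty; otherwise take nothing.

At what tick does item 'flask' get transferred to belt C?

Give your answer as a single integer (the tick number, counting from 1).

Tick 1: prefer A, take flask from A; A=[keg,gear,hinge] B=[knob,fin,tube,oval,disk,beam] C=[flask]

Answer: 1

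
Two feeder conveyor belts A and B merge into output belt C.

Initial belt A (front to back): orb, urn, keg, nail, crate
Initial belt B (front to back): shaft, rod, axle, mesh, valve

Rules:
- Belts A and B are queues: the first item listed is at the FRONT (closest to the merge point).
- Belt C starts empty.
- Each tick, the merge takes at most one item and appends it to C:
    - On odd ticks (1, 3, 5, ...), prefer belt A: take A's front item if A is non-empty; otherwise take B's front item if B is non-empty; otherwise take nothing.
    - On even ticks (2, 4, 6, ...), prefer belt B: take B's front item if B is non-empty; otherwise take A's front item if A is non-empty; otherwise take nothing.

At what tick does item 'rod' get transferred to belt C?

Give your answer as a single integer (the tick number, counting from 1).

Tick 1: prefer A, take orb from A; A=[urn,keg,nail,crate] B=[shaft,rod,axle,mesh,valve] C=[orb]
Tick 2: prefer B, take shaft from B; A=[urn,keg,nail,crate] B=[rod,axle,mesh,valve] C=[orb,shaft]
Tick 3: prefer A, take urn from A; A=[keg,nail,crate] B=[rod,axle,mesh,valve] C=[orb,shaft,urn]
Tick 4: prefer B, take rod from B; A=[keg,nail,crate] B=[axle,mesh,valve] C=[orb,shaft,urn,rod]

Answer: 4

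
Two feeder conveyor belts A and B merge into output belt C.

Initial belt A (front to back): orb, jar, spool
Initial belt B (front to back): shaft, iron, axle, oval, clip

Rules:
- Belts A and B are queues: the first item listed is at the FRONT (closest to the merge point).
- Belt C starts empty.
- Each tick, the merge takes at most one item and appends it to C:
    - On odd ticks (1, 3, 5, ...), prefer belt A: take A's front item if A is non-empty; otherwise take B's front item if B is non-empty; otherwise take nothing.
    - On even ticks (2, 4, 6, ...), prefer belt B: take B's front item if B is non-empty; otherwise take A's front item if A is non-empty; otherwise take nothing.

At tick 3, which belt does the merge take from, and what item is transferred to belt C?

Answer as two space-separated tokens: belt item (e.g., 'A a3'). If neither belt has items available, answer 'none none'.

Tick 1: prefer A, take orb from A; A=[jar,spool] B=[shaft,iron,axle,oval,clip] C=[orb]
Tick 2: prefer B, take shaft from B; A=[jar,spool] B=[iron,axle,oval,clip] C=[orb,shaft]
Tick 3: prefer A, take jar from A; A=[spool] B=[iron,axle,oval,clip] C=[orb,shaft,jar]

Answer: A jar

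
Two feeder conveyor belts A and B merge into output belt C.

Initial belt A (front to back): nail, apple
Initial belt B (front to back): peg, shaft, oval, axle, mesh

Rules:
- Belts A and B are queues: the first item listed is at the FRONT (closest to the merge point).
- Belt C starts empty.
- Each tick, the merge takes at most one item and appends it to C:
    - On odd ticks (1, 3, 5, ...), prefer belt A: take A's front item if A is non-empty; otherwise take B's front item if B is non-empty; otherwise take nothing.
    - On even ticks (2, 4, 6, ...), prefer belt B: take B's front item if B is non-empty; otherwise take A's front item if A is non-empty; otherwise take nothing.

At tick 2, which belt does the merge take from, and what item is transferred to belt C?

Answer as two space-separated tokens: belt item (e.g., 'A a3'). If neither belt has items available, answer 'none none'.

Tick 1: prefer A, take nail from A; A=[apple] B=[peg,shaft,oval,axle,mesh] C=[nail]
Tick 2: prefer B, take peg from B; A=[apple] B=[shaft,oval,axle,mesh] C=[nail,peg]

Answer: B peg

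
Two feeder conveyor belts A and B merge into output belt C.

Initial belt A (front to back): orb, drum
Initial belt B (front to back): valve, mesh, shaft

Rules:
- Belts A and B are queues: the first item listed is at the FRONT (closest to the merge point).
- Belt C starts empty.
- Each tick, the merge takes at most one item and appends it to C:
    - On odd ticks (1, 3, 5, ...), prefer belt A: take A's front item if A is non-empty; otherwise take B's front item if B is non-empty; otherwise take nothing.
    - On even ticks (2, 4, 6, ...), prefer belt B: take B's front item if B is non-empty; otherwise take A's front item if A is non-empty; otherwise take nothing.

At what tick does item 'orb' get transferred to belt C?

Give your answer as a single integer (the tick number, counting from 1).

Answer: 1

Derivation:
Tick 1: prefer A, take orb from A; A=[drum] B=[valve,mesh,shaft] C=[orb]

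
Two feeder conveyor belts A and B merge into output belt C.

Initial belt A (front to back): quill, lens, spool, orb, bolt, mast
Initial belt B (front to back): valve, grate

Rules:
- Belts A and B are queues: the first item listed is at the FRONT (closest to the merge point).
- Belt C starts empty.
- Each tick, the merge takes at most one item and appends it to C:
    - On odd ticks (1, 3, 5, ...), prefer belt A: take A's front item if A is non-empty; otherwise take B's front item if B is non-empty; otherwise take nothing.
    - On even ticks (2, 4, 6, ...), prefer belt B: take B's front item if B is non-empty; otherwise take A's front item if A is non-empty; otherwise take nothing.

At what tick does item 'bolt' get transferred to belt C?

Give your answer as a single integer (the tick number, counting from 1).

Answer: 7

Derivation:
Tick 1: prefer A, take quill from A; A=[lens,spool,orb,bolt,mast] B=[valve,grate] C=[quill]
Tick 2: prefer B, take valve from B; A=[lens,spool,orb,bolt,mast] B=[grate] C=[quill,valve]
Tick 3: prefer A, take lens from A; A=[spool,orb,bolt,mast] B=[grate] C=[quill,valve,lens]
Tick 4: prefer B, take grate from B; A=[spool,orb,bolt,mast] B=[-] C=[quill,valve,lens,grate]
Tick 5: prefer A, take spool from A; A=[orb,bolt,mast] B=[-] C=[quill,valve,lens,grate,spool]
Tick 6: prefer B, take orb from A; A=[bolt,mast] B=[-] C=[quill,valve,lens,grate,spool,orb]
Tick 7: prefer A, take bolt from A; A=[mast] B=[-] C=[quill,valve,lens,grate,spool,orb,bolt]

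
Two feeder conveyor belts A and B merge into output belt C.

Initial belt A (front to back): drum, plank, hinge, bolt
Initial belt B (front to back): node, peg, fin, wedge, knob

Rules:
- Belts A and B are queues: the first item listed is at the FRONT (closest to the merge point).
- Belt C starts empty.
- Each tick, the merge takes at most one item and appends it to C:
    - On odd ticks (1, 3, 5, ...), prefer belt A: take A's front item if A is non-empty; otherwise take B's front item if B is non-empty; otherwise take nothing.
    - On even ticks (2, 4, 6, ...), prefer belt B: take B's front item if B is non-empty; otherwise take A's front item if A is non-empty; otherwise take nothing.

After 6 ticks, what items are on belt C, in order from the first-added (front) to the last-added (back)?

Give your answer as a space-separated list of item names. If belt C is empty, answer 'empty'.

Answer: drum node plank peg hinge fin

Derivation:
Tick 1: prefer A, take drum from A; A=[plank,hinge,bolt] B=[node,peg,fin,wedge,knob] C=[drum]
Tick 2: prefer B, take node from B; A=[plank,hinge,bolt] B=[peg,fin,wedge,knob] C=[drum,node]
Tick 3: prefer A, take plank from A; A=[hinge,bolt] B=[peg,fin,wedge,knob] C=[drum,node,plank]
Tick 4: prefer B, take peg from B; A=[hinge,bolt] B=[fin,wedge,knob] C=[drum,node,plank,peg]
Tick 5: prefer A, take hinge from A; A=[bolt] B=[fin,wedge,knob] C=[drum,node,plank,peg,hinge]
Tick 6: prefer B, take fin from B; A=[bolt] B=[wedge,knob] C=[drum,node,plank,peg,hinge,fin]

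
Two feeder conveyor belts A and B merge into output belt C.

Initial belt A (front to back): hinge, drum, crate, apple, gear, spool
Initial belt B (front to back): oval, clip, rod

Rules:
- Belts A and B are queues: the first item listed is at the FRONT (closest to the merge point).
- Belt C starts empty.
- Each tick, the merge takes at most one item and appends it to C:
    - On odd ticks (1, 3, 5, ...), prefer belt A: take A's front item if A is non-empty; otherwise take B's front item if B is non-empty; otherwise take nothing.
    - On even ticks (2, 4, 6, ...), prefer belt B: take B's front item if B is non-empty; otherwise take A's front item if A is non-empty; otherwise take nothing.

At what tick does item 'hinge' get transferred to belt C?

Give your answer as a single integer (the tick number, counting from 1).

Answer: 1

Derivation:
Tick 1: prefer A, take hinge from A; A=[drum,crate,apple,gear,spool] B=[oval,clip,rod] C=[hinge]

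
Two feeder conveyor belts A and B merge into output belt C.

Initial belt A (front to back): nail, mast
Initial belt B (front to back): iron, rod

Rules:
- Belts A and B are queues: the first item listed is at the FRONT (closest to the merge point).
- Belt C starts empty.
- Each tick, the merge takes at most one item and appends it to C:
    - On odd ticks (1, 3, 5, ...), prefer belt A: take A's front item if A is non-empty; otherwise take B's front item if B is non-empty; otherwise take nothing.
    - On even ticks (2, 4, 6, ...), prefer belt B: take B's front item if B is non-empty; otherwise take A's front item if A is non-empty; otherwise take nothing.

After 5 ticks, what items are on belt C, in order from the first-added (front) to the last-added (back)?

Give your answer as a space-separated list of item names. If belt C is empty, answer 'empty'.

Answer: nail iron mast rod

Derivation:
Tick 1: prefer A, take nail from A; A=[mast] B=[iron,rod] C=[nail]
Tick 2: prefer B, take iron from B; A=[mast] B=[rod] C=[nail,iron]
Tick 3: prefer A, take mast from A; A=[-] B=[rod] C=[nail,iron,mast]
Tick 4: prefer B, take rod from B; A=[-] B=[-] C=[nail,iron,mast,rod]
Tick 5: prefer A, both empty, nothing taken; A=[-] B=[-] C=[nail,iron,mast,rod]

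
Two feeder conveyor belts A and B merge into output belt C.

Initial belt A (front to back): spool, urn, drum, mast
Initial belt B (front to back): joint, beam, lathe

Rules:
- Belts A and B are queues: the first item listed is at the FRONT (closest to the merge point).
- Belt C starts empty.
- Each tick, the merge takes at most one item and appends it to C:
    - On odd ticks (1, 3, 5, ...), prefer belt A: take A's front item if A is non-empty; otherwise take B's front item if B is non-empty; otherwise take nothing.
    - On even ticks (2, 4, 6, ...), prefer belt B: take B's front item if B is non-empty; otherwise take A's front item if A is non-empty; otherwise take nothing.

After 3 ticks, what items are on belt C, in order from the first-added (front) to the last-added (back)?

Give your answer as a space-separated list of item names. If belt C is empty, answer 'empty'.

Answer: spool joint urn

Derivation:
Tick 1: prefer A, take spool from A; A=[urn,drum,mast] B=[joint,beam,lathe] C=[spool]
Tick 2: prefer B, take joint from B; A=[urn,drum,mast] B=[beam,lathe] C=[spool,joint]
Tick 3: prefer A, take urn from A; A=[drum,mast] B=[beam,lathe] C=[spool,joint,urn]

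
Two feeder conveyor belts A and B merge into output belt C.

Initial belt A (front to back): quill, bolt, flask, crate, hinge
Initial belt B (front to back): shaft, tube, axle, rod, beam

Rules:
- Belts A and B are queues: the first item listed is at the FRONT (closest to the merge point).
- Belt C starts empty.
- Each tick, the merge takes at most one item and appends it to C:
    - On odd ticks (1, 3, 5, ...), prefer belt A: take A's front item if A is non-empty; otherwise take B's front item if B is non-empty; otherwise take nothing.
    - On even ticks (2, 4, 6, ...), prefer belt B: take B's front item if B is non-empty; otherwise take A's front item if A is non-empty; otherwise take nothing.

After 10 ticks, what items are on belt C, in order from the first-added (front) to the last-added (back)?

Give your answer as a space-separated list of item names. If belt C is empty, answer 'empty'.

Tick 1: prefer A, take quill from A; A=[bolt,flask,crate,hinge] B=[shaft,tube,axle,rod,beam] C=[quill]
Tick 2: prefer B, take shaft from B; A=[bolt,flask,crate,hinge] B=[tube,axle,rod,beam] C=[quill,shaft]
Tick 3: prefer A, take bolt from A; A=[flask,crate,hinge] B=[tube,axle,rod,beam] C=[quill,shaft,bolt]
Tick 4: prefer B, take tube from B; A=[flask,crate,hinge] B=[axle,rod,beam] C=[quill,shaft,bolt,tube]
Tick 5: prefer A, take flask from A; A=[crate,hinge] B=[axle,rod,beam] C=[quill,shaft,bolt,tube,flask]
Tick 6: prefer B, take axle from B; A=[crate,hinge] B=[rod,beam] C=[quill,shaft,bolt,tube,flask,axle]
Tick 7: prefer A, take crate from A; A=[hinge] B=[rod,beam] C=[quill,shaft,bolt,tube,flask,axle,crate]
Tick 8: prefer B, take rod from B; A=[hinge] B=[beam] C=[quill,shaft,bolt,tube,flask,axle,crate,rod]
Tick 9: prefer A, take hinge from A; A=[-] B=[beam] C=[quill,shaft,bolt,tube,flask,axle,crate,rod,hinge]
Tick 10: prefer B, take beam from B; A=[-] B=[-] C=[quill,shaft,bolt,tube,flask,axle,crate,rod,hinge,beam]

Answer: quill shaft bolt tube flask axle crate rod hinge beam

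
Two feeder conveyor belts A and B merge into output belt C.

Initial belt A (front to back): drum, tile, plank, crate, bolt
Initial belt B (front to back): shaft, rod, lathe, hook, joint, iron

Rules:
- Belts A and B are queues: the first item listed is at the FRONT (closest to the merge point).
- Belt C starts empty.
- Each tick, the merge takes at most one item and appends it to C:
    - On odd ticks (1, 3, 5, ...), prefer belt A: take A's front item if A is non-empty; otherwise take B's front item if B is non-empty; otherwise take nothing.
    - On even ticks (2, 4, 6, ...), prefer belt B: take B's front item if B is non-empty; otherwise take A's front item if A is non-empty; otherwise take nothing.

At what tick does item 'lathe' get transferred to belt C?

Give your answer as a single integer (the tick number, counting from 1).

Answer: 6

Derivation:
Tick 1: prefer A, take drum from A; A=[tile,plank,crate,bolt] B=[shaft,rod,lathe,hook,joint,iron] C=[drum]
Tick 2: prefer B, take shaft from B; A=[tile,plank,crate,bolt] B=[rod,lathe,hook,joint,iron] C=[drum,shaft]
Tick 3: prefer A, take tile from A; A=[plank,crate,bolt] B=[rod,lathe,hook,joint,iron] C=[drum,shaft,tile]
Tick 4: prefer B, take rod from B; A=[plank,crate,bolt] B=[lathe,hook,joint,iron] C=[drum,shaft,tile,rod]
Tick 5: prefer A, take plank from A; A=[crate,bolt] B=[lathe,hook,joint,iron] C=[drum,shaft,tile,rod,plank]
Tick 6: prefer B, take lathe from B; A=[crate,bolt] B=[hook,joint,iron] C=[drum,shaft,tile,rod,plank,lathe]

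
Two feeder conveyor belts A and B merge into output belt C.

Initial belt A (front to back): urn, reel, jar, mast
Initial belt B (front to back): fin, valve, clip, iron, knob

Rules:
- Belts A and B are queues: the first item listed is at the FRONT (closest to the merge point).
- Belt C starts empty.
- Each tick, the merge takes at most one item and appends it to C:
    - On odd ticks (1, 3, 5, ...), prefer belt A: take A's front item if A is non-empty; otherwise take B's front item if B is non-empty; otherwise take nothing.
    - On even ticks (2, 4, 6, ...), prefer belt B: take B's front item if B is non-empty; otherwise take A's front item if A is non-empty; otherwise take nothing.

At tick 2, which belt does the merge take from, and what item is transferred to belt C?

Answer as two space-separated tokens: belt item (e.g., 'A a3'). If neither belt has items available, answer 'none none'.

Answer: B fin

Derivation:
Tick 1: prefer A, take urn from A; A=[reel,jar,mast] B=[fin,valve,clip,iron,knob] C=[urn]
Tick 2: prefer B, take fin from B; A=[reel,jar,mast] B=[valve,clip,iron,knob] C=[urn,fin]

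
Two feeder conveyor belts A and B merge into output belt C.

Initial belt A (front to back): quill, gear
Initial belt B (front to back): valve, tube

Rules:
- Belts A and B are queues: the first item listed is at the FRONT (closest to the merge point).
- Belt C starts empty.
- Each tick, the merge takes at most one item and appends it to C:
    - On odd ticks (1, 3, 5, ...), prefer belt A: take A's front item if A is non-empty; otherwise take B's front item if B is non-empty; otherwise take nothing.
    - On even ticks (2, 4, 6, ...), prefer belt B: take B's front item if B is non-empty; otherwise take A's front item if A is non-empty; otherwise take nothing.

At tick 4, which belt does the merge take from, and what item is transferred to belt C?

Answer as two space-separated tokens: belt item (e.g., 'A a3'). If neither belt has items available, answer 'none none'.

Answer: B tube

Derivation:
Tick 1: prefer A, take quill from A; A=[gear] B=[valve,tube] C=[quill]
Tick 2: prefer B, take valve from B; A=[gear] B=[tube] C=[quill,valve]
Tick 3: prefer A, take gear from A; A=[-] B=[tube] C=[quill,valve,gear]
Tick 4: prefer B, take tube from B; A=[-] B=[-] C=[quill,valve,gear,tube]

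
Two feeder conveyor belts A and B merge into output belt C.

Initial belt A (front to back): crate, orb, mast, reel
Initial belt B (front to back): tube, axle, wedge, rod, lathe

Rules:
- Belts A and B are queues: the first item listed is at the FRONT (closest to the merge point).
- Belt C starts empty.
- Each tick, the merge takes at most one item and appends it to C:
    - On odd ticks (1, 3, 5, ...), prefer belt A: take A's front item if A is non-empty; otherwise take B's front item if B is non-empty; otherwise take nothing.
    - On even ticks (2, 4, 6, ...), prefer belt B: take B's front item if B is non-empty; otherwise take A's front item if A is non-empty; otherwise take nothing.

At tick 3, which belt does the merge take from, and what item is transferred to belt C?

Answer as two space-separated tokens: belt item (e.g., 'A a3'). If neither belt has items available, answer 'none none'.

Tick 1: prefer A, take crate from A; A=[orb,mast,reel] B=[tube,axle,wedge,rod,lathe] C=[crate]
Tick 2: prefer B, take tube from B; A=[orb,mast,reel] B=[axle,wedge,rod,lathe] C=[crate,tube]
Tick 3: prefer A, take orb from A; A=[mast,reel] B=[axle,wedge,rod,lathe] C=[crate,tube,orb]

Answer: A orb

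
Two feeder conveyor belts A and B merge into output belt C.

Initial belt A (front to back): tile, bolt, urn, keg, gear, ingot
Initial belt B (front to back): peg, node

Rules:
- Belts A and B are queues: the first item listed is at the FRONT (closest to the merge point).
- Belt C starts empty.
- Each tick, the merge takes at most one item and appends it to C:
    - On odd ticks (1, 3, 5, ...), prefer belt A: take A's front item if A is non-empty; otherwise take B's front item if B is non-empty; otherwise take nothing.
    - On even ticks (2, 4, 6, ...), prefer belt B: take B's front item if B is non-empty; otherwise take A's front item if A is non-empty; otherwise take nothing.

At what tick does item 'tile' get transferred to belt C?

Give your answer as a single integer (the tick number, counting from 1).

Answer: 1

Derivation:
Tick 1: prefer A, take tile from A; A=[bolt,urn,keg,gear,ingot] B=[peg,node] C=[tile]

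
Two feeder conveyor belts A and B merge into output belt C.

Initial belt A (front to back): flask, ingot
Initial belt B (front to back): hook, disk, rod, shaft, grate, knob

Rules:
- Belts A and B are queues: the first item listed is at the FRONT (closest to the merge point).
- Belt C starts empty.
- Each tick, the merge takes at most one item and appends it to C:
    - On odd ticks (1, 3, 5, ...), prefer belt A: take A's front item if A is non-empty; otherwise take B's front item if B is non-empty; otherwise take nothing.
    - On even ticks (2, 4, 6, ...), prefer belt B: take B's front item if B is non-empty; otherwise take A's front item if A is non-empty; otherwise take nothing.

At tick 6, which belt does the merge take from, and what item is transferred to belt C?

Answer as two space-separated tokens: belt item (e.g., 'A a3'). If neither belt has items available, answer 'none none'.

Answer: B shaft

Derivation:
Tick 1: prefer A, take flask from A; A=[ingot] B=[hook,disk,rod,shaft,grate,knob] C=[flask]
Tick 2: prefer B, take hook from B; A=[ingot] B=[disk,rod,shaft,grate,knob] C=[flask,hook]
Tick 3: prefer A, take ingot from A; A=[-] B=[disk,rod,shaft,grate,knob] C=[flask,hook,ingot]
Tick 4: prefer B, take disk from B; A=[-] B=[rod,shaft,grate,knob] C=[flask,hook,ingot,disk]
Tick 5: prefer A, take rod from B; A=[-] B=[shaft,grate,knob] C=[flask,hook,ingot,disk,rod]
Tick 6: prefer B, take shaft from B; A=[-] B=[grate,knob] C=[flask,hook,ingot,disk,rod,shaft]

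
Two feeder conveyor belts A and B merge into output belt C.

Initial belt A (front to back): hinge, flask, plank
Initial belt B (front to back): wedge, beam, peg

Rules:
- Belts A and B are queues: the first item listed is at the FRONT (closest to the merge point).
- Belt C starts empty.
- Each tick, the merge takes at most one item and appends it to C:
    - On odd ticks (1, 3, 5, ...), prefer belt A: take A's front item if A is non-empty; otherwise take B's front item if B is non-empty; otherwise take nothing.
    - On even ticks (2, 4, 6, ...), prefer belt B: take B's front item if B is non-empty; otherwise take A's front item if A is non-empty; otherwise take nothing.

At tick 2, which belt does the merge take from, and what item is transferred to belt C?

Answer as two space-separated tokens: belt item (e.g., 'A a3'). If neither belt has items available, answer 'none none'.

Answer: B wedge

Derivation:
Tick 1: prefer A, take hinge from A; A=[flask,plank] B=[wedge,beam,peg] C=[hinge]
Tick 2: prefer B, take wedge from B; A=[flask,plank] B=[beam,peg] C=[hinge,wedge]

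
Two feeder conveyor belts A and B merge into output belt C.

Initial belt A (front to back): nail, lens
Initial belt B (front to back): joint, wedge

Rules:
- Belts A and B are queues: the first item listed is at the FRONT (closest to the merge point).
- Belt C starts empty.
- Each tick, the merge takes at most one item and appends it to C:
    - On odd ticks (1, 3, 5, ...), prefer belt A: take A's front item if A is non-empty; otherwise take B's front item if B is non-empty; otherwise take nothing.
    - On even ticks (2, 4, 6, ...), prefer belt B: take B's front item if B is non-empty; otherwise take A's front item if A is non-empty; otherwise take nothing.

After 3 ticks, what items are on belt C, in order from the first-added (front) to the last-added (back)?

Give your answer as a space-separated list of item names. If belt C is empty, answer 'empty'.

Tick 1: prefer A, take nail from A; A=[lens] B=[joint,wedge] C=[nail]
Tick 2: prefer B, take joint from B; A=[lens] B=[wedge] C=[nail,joint]
Tick 3: prefer A, take lens from A; A=[-] B=[wedge] C=[nail,joint,lens]

Answer: nail joint lens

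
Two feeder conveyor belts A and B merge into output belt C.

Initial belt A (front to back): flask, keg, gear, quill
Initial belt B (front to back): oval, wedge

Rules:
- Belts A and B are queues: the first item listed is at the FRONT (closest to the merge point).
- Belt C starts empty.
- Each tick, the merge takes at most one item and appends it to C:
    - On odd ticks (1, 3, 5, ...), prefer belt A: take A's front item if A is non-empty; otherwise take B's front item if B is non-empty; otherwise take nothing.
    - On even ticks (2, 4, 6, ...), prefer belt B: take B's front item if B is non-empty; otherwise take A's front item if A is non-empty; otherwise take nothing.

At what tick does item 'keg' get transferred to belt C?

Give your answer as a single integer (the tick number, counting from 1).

Answer: 3

Derivation:
Tick 1: prefer A, take flask from A; A=[keg,gear,quill] B=[oval,wedge] C=[flask]
Tick 2: prefer B, take oval from B; A=[keg,gear,quill] B=[wedge] C=[flask,oval]
Tick 3: prefer A, take keg from A; A=[gear,quill] B=[wedge] C=[flask,oval,keg]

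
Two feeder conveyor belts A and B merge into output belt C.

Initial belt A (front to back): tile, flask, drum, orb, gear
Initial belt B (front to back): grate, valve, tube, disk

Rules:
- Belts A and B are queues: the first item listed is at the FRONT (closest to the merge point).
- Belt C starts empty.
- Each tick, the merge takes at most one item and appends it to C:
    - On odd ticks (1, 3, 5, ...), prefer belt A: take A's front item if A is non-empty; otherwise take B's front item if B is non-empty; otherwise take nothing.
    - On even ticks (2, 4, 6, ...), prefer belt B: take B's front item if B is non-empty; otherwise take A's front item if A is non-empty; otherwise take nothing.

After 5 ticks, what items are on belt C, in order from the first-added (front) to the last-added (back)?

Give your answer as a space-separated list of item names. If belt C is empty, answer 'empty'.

Answer: tile grate flask valve drum

Derivation:
Tick 1: prefer A, take tile from A; A=[flask,drum,orb,gear] B=[grate,valve,tube,disk] C=[tile]
Tick 2: prefer B, take grate from B; A=[flask,drum,orb,gear] B=[valve,tube,disk] C=[tile,grate]
Tick 3: prefer A, take flask from A; A=[drum,orb,gear] B=[valve,tube,disk] C=[tile,grate,flask]
Tick 4: prefer B, take valve from B; A=[drum,orb,gear] B=[tube,disk] C=[tile,grate,flask,valve]
Tick 5: prefer A, take drum from A; A=[orb,gear] B=[tube,disk] C=[tile,grate,flask,valve,drum]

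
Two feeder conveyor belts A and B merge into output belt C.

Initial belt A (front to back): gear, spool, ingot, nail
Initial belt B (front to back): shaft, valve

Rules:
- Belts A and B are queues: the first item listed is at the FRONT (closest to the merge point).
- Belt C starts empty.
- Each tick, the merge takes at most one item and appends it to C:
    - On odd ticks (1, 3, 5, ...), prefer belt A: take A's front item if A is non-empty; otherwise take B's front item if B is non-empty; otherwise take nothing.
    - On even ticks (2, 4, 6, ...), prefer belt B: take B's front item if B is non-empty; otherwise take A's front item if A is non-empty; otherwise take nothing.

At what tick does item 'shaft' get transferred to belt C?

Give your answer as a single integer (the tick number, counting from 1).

Answer: 2

Derivation:
Tick 1: prefer A, take gear from A; A=[spool,ingot,nail] B=[shaft,valve] C=[gear]
Tick 2: prefer B, take shaft from B; A=[spool,ingot,nail] B=[valve] C=[gear,shaft]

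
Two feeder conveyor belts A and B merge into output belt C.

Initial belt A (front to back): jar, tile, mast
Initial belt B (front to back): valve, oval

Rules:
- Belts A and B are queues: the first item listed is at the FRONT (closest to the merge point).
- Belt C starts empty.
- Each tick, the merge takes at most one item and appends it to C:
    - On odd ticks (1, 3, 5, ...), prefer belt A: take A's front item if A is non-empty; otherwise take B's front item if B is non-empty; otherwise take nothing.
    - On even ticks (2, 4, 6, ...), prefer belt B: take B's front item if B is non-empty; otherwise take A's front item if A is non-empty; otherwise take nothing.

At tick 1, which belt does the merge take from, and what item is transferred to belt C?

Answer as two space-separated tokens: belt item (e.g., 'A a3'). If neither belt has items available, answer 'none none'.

Tick 1: prefer A, take jar from A; A=[tile,mast] B=[valve,oval] C=[jar]

Answer: A jar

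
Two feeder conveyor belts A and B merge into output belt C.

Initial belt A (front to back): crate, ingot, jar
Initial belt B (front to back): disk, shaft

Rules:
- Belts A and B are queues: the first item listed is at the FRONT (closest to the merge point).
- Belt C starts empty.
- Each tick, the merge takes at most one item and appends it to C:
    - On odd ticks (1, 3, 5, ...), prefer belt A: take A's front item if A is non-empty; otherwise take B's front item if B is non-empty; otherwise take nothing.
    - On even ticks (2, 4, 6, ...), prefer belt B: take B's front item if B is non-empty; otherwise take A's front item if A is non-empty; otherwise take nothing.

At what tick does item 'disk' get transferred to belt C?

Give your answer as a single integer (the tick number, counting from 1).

Answer: 2

Derivation:
Tick 1: prefer A, take crate from A; A=[ingot,jar] B=[disk,shaft] C=[crate]
Tick 2: prefer B, take disk from B; A=[ingot,jar] B=[shaft] C=[crate,disk]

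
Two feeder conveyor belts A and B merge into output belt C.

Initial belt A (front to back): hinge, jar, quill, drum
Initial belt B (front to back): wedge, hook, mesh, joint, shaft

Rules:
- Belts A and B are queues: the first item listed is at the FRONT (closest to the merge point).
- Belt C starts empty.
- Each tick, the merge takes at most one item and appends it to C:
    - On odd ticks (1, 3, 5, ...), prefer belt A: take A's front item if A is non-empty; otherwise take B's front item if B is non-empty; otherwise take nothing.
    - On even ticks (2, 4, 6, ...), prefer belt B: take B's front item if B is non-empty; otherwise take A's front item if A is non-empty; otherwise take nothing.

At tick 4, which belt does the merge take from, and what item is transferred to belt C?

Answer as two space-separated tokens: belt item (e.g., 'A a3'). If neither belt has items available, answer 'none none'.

Answer: B hook

Derivation:
Tick 1: prefer A, take hinge from A; A=[jar,quill,drum] B=[wedge,hook,mesh,joint,shaft] C=[hinge]
Tick 2: prefer B, take wedge from B; A=[jar,quill,drum] B=[hook,mesh,joint,shaft] C=[hinge,wedge]
Tick 3: prefer A, take jar from A; A=[quill,drum] B=[hook,mesh,joint,shaft] C=[hinge,wedge,jar]
Tick 4: prefer B, take hook from B; A=[quill,drum] B=[mesh,joint,shaft] C=[hinge,wedge,jar,hook]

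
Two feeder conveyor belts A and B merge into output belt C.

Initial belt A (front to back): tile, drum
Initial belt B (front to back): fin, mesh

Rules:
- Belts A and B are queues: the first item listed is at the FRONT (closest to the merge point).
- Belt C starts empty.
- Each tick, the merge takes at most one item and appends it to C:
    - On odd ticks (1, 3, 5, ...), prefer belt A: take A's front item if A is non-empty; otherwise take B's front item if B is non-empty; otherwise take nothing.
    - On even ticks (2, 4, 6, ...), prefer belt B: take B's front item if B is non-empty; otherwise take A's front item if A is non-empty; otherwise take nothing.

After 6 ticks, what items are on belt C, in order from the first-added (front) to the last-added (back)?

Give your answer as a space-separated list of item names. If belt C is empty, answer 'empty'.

Tick 1: prefer A, take tile from A; A=[drum] B=[fin,mesh] C=[tile]
Tick 2: prefer B, take fin from B; A=[drum] B=[mesh] C=[tile,fin]
Tick 3: prefer A, take drum from A; A=[-] B=[mesh] C=[tile,fin,drum]
Tick 4: prefer B, take mesh from B; A=[-] B=[-] C=[tile,fin,drum,mesh]
Tick 5: prefer A, both empty, nothing taken; A=[-] B=[-] C=[tile,fin,drum,mesh]
Tick 6: prefer B, both empty, nothing taken; A=[-] B=[-] C=[tile,fin,drum,mesh]

Answer: tile fin drum mesh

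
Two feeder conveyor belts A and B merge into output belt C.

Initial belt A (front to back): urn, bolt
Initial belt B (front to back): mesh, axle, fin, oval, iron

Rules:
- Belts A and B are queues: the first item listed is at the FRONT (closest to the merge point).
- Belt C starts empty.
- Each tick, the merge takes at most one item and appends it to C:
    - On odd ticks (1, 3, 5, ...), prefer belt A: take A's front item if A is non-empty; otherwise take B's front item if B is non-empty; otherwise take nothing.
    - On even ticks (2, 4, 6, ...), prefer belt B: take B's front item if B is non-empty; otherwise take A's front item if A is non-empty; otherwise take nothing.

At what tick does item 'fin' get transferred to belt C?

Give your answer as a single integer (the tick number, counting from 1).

Tick 1: prefer A, take urn from A; A=[bolt] B=[mesh,axle,fin,oval,iron] C=[urn]
Tick 2: prefer B, take mesh from B; A=[bolt] B=[axle,fin,oval,iron] C=[urn,mesh]
Tick 3: prefer A, take bolt from A; A=[-] B=[axle,fin,oval,iron] C=[urn,mesh,bolt]
Tick 4: prefer B, take axle from B; A=[-] B=[fin,oval,iron] C=[urn,mesh,bolt,axle]
Tick 5: prefer A, take fin from B; A=[-] B=[oval,iron] C=[urn,mesh,bolt,axle,fin]

Answer: 5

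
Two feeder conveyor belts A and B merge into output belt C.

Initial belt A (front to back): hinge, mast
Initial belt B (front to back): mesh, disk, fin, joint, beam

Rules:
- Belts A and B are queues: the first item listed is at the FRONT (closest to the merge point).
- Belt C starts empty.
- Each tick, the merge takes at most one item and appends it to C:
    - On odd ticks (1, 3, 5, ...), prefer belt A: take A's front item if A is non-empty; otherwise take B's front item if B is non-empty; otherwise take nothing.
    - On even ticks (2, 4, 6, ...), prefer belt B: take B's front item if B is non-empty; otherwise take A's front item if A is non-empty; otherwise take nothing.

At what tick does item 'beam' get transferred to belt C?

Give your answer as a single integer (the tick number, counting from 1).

Tick 1: prefer A, take hinge from A; A=[mast] B=[mesh,disk,fin,joint,beam] C=[hinge]
Tick 2: prefer B, take mesh from B; A=[mast] B=[disk,fin,joint,beam] C=[hinge,mesh]
Tick 3: prefer A, take mast from A; A=[-] B=[disk,fin,joint,beam] C=[hinge,mesh,mast]
Tick 4: prefer B, take disk from B; A=[-] B=[fin,joint,beam] C=[hinge,mesh,mast,disk]
Tick 5: prefer A, take fin from B; A=[-] B=[joint,beam] C=[hinge,mesh,mast,disk,fin]
Tick 6: prefer B, take joint from B; A=[-] B=[beam] C=[hinge,mesh,mast,disk,fin,joint]
Tick 7: prefer A, take beam from B; A=[-] B=[-] C=[hinge,mesh,mast,disk,fin,joint,beam]

Answer: 7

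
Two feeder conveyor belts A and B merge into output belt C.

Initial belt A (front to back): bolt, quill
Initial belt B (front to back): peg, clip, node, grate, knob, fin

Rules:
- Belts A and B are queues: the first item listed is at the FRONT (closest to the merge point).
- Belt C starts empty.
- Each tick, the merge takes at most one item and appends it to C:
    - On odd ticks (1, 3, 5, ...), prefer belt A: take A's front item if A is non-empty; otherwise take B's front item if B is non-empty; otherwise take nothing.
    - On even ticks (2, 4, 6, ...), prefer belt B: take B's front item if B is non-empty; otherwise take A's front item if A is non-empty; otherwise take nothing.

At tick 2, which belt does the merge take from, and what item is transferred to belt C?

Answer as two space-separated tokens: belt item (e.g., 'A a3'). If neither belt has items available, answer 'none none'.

Answer: B peg

Derivation:
Tick 1: prefer A, take bolt from A; A=[quill] B=[peg,clip,node,grate,knob,fin] C=[bolt]
Tick 2: prefer B, take peg from B; A=[quill] B=[clip,node,grate,knob,fin] C=[bolt,peg]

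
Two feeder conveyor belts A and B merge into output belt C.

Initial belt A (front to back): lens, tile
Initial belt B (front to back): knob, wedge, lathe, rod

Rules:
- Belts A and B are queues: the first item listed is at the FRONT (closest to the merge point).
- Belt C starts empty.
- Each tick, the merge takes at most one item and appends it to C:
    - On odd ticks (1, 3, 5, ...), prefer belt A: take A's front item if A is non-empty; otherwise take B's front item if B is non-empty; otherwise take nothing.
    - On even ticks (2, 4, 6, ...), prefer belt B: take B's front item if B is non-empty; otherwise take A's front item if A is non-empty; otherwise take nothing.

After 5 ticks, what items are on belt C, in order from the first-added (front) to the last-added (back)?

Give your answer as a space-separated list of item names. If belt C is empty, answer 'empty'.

Answer: lens knob tile wedge lathe

Derivation:
Tick 1: prefer A, take lens from A; A=[tile] B=[knob,wedge,lathe,rod] C=[lens]
Tick 2: prefer B, take knob from B; A=[tile] B=[wedge,lathe,rod] C=[lens,knob]
Tick 3: prefer A, take tile from A; A=[-] B=[wedge,lathe,rod] C=[lens,knob,tile]
Tick 4: prefer B, take wedge from B; A=[-] B=[lathe,rod] C=[lens,knob,tile,wedge]
Tick 5: prefer A, take lathe from B; A=[-] B=[rod] C=[lens,knob,tile,wedge,lathe]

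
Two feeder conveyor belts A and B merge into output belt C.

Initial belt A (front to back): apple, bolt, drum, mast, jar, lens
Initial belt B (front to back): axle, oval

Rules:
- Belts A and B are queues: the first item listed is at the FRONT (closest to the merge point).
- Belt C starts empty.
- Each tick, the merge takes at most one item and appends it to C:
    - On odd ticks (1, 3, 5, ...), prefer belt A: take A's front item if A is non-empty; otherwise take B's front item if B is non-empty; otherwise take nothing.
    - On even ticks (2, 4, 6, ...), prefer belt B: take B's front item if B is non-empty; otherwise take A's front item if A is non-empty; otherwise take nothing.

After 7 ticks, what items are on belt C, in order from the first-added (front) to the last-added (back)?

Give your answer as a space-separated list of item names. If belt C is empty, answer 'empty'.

Answer: apple axle bolt oval drum mast jar

Derivation:
Tick 1: prefer A, take apple from A; A=[bolt,drum,mast,jar,lens] B=[axle,oval] C=[apple]
Tick 2: prefer B, take axle from B; A=[bolt,drum,mast,jar,lens] B=[oval] C=[apple,axle]
Tick 3: prefer A, take bolt from A; A=[drum,mast,jar,lens] B=[oval] C=[apple,axle,bolt]
Tick 4: prefer B, take oval from B; A=[drum,mast,jar,lens] B=[-] C=[apple,axle,bolt,oval]
Tick 5: prefer A, take drum from A; A=[mast,jar,lens] B=[-] C=[apple,axle,bolt,oval,drum]
Tick 6: prefer B, take mast from A; A=[jar,lens] B=[-] C=[apple,axle,bolt,oval,drum,mast]
Tick 7: prefer A, take jar from A; A=[lens] B=[-] C=[apple,axle,bolt,oval,drum,mast,jar]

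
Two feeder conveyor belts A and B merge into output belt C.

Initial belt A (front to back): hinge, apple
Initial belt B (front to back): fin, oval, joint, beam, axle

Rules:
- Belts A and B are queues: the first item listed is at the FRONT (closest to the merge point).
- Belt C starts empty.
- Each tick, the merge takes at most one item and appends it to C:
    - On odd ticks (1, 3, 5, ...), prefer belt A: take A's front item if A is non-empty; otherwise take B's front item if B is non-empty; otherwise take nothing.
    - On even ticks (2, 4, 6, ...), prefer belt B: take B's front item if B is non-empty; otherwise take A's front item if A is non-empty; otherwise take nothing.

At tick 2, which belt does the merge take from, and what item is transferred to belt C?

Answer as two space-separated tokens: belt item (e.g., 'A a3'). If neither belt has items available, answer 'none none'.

Answer: B fin

Derivation:
Tick 1: prefer A, take hinge from A; A=[apple] B=[fin,oval,joint,beam,axle] C=[hinge]
Tick 2: prefer B, take fin from B; A=[apple] B=[oval,joint,beam,axle] C=[hinge,fin]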